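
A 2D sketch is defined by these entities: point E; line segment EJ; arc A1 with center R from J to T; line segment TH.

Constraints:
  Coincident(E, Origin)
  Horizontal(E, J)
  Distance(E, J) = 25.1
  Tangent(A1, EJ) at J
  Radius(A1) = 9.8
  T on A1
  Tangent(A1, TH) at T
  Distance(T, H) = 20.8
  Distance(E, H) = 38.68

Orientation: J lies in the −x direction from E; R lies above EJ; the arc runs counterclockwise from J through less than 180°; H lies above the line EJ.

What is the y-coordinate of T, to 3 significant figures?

12.4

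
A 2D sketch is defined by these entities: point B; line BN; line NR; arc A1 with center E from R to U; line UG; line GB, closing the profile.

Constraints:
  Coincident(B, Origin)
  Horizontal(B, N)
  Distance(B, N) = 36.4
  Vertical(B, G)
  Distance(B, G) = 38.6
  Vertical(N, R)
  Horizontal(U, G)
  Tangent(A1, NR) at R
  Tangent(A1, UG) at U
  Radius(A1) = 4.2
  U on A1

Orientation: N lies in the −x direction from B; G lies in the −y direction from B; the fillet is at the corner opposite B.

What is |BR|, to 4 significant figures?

50.08

The virtual corner opposite B is at (-36.40, -38.60). A1 meets NR tangentially, so ER is at right angles to NR and tangency of A1 to UG means the radius EU is perpendicular to UG, with radius 4.2, so the center E sits 4.2 in from both sides at E = (-32.20, -34.40). That places the tangent points at R = (-36.40, -34.40) on NR and U = (-32.20, -38.60) on UG. Then |BR| = |R − B| = 50.08.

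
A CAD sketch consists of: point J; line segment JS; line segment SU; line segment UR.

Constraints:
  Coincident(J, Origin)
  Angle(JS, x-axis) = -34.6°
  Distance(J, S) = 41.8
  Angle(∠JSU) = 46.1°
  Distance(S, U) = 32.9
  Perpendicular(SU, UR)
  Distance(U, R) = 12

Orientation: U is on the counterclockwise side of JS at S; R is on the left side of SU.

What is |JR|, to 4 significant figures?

18.54

∠JSU = 46.1°, so SU runs at -34.6° + (180° − 46.1°) = 99.30° from the x-axis; with |SU| = 32.9, U = S + 32.9·(cos 99.30°, sin 99.30°) = (29.09, 8.732). SU ⟂ UR; with |UR| = 12.0 on the left of SU, R = U + 12.0·(-0.9869, -0.1616) = (17.25, 6.792). Then |JR| = |R − J| = 18.54.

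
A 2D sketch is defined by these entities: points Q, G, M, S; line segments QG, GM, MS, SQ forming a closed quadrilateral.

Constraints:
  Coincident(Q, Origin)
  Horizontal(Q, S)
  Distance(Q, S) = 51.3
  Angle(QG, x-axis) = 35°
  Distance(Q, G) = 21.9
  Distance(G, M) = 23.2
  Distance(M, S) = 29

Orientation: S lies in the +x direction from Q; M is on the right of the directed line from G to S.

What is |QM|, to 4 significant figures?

25.95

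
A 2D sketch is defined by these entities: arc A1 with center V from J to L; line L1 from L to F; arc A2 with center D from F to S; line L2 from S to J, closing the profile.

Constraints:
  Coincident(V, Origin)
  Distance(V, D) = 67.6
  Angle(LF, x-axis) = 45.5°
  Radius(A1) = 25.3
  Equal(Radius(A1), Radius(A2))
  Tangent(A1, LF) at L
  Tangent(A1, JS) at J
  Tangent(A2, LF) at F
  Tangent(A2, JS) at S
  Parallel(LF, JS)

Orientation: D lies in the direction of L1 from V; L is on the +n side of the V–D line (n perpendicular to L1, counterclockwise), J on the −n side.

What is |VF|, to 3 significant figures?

72.2

Tangency of A1 to both parallel lines with radius 25.3 puts L and J at V ± 25.3·n: L = (-18.0, 17.7), J = (18.0, -17.7). Equal radii place F and S the same way about D: F = D + 25.3·n = (29.3, 65.9), S = D − 25.3·n = (65.4, 30.5). Then |VF| = |F − V| = 72.2.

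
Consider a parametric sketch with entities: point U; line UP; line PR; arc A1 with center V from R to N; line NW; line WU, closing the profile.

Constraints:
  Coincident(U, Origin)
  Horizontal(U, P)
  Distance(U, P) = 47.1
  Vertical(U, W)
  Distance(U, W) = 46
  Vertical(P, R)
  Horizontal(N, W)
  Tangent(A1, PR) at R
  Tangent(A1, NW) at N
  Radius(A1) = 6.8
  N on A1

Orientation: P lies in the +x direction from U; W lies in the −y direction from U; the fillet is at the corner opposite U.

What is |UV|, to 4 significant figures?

56.22

U is at the origin; U and P share the same y with |UP| = 47.1 and P on the +x side, so P = (47.10, 0.000). UW is vertical with |UW| = 46.0 and W on the −y side, so W = (0.000, -46.00). The virtual corner opposite U is at (47.10, -46.00). Tangency of A1 to PR means the radius VR is perpendicular to PR and A1 meets NW tangentially, so VN is at right angles to NW, with radius 6.8, so the center V sits 6.8 in from both sides at V = (40.30, -39.20). Then |UV| = |V − U| = 56.22.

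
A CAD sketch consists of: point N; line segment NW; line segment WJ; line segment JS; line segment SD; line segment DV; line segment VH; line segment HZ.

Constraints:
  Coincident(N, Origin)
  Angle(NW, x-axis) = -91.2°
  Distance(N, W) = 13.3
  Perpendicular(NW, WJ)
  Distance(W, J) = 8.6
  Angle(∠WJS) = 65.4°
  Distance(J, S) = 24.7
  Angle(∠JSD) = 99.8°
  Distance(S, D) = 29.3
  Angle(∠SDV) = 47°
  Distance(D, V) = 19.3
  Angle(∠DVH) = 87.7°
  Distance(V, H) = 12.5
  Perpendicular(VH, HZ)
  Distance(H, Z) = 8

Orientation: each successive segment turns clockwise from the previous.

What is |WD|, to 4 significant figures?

33.54

∠WJS = 65.4° gives JS at 64.20° from the x-axis; with |JS| = 24.7, S = (1.874, 9.121). ∠JSD = 99.8° gives SD at -16.00° from the x-axis; with |SD| = 29.3, D = (30.04, 1.045). Then |WD| = |D − W| = 33.54.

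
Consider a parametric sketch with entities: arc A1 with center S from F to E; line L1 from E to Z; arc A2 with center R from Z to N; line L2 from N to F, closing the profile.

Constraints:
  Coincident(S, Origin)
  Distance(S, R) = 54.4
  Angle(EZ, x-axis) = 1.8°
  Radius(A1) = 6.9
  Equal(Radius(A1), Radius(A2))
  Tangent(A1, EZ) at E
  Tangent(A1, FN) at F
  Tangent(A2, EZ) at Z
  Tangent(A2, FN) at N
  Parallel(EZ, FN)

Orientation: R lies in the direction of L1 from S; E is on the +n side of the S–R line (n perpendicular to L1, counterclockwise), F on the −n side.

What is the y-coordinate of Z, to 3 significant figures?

8.61

The slot axis is L1's direction at 1.8°, so u = (cos 1.8°, sin 1.8°) = (1.00, 0.0314) and n = (−sin 1.8°, cos 1.8°) = (-0.0314, 1.00). S is at the origin and R lies 54.4 along u from S, so R = 54.4·u = (54.4, 1.71). Tangency of A1 to both parallel lines with radius 6.9 puts E and F at S ± 6.9·n: E = (-0.217, 6.90), F = (0.217, -6.90). Equal radii place Z and N the same way about R: Z = R + 6.9·n = (54.2, 8.61), N = R − 6.9·n = (54.6, -5.19). So Z.y = 8.61.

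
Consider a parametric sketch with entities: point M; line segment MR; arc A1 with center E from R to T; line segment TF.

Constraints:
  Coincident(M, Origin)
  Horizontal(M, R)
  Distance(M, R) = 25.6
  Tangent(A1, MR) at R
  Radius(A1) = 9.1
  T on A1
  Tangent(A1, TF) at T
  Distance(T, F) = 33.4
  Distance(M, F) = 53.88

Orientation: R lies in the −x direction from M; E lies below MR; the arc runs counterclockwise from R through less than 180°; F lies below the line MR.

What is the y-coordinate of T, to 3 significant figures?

-9.72

M is at the origin; M and R share the same y with |MR| = 25.6 and R on the −x side, so R = (-25.6, 0.00). Since A1 is tangent to MR there, ER ⟂ MR, so E = R + (0, -9.1) = (-25.6, -9.10). Since ET ⟂ TF (tangency), |EF| = √(9.1² + 33.4²) = 34.6 regardless of where T sits on A1. So F lies on both circle(M, 53.88) and circle(E, 34.6); the below-MR intersection is F = (-32.4, -43.0). T is the foot of the tangent from F: T = (-34.7, -9.72).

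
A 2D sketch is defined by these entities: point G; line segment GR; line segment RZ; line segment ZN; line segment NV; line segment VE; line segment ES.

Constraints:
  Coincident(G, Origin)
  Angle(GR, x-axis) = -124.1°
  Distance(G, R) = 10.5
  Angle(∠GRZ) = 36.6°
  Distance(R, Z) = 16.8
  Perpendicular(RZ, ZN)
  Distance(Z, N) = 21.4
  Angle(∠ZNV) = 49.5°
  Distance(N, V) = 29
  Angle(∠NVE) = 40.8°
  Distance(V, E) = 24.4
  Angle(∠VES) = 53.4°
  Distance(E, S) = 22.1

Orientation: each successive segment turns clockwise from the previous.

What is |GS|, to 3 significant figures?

14.2

G is at the origin; GR runs at -124.1° with length 10.5, so R = (-5.89, -8.69). ∠GRZ = 36.6° gives RZ at 92.5° from the x-axis; with |RZ| = 16.8, Z = (-6.62, 8.09). RZ is perpendicular to ZN, so ZN runs at 2.50°; with |ZN| = 21.4, N = (14.8, 9.02). ∠ZNV = 49.5° gives NV at -128° from the x-axis; with |NV| = 29.0, V = (-3.09, -13.8). ∠NVE = 40.8° gives VE at 92.8° from the x-axis; with |VE| = 24.4, E = (-4.29, 10.5). ∠VES = 53.4° gives ES at -33.8° from the x-axis; with |ES| = 22.1, S = (14.1, -1.75). Then |GS| = |S − G| = 14.2.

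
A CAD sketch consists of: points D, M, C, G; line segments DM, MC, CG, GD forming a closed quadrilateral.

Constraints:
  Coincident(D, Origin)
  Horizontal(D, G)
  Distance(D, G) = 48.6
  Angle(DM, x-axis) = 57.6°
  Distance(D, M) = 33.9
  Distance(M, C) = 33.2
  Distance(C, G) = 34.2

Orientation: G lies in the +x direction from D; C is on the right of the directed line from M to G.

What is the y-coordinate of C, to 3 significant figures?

-4.39

D is at the origin; D and G share the same y with |DG| = 48.6 and G in +x, so G = (48.6, 0). DM runs at 57.6° with |DM| = 33.9, so M = (18.2, 28.6). C is determined by |MC| = 33.2 and |CG| = 34.2 together: it lies at the intersection of circle(M, 33.2) and circle(G, 34.2). With |MG| = 41.8, the foot of the radical line on MG is 20.1 from M and the perpendicular offset is √(33.2² − 20.1²) = 26.4. Taking the right-of-MG solution: C = (14.7, -4.39).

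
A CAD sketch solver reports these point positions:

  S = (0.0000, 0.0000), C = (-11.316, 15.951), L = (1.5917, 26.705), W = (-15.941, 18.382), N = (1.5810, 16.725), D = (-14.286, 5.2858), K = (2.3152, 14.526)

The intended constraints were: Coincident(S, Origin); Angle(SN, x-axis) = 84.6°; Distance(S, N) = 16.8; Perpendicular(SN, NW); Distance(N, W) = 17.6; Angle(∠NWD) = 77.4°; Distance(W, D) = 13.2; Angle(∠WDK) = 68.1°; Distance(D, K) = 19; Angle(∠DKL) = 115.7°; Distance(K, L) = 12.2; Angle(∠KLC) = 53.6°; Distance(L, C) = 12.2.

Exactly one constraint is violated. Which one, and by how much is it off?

Distance(L, C) = 12.2 — off by 4.60.

S = (0.00, 0.00) ✓; SN at 84.60° ✓; |SN| = 16.80 ✓; ∠(SN, NW) = 90.00° ✓; |NW| = 17.60 ✓; ∠NWD = 77.40° ✓; |WD| = 13.20 ✓; ∠WDK = 68.10° ✓; |DK| = 19.00 ✓; ∠DKL = 115.7° ✓; |KL| = 12.20 ✓; ∠KLC = 53.60° ✓; |LC| = 16.80 ✗.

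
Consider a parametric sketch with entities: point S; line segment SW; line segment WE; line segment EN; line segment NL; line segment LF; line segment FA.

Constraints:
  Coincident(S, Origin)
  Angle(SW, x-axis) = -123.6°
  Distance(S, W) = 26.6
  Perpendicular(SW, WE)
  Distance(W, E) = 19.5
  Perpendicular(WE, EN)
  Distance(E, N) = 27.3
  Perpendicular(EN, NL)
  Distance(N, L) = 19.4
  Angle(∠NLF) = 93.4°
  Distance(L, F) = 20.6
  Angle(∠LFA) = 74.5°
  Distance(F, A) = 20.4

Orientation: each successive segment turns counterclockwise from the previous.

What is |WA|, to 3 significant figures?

21.8

S is at the origin; SW runs at -123.6° with length 26.6, so W = (-14.7, -22.2). The perpendicularity gives WE at right angles to SW, so WE runs at -33.6°; with |WE| = 19.5, E = (1.52, -32.9). The perpendicularity gives EN at right angles to WE, so EN runs at 56.4°; with |EN| = 27.3, N = (16.6, -10.2). EN is perpendicular to NL, so NL runs at 146°; with |NL| = 19.4, L = (0.471, 0.528). ∠NLF = 93.4° gives LF at -127° from the x-axis; with |LF| = 20.6, F = (-11.9, -15.9). ∠LFA = 74.5° gives FA at -21.5° from the x-axis; with |FA| = 20.4, A = (7.05, -23.4). Then |WA| = |A − W| = 21.8.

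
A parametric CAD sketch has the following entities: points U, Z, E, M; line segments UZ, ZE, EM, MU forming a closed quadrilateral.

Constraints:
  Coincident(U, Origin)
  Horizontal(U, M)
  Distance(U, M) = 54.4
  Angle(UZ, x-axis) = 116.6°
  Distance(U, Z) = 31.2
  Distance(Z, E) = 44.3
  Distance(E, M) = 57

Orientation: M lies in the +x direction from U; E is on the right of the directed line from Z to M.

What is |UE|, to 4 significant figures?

14.41

U is at the origin; U and M share the same y with |UM| = 54.4 and M in +x, so M = (54.4, 0). UZ runs at 116.6° with |UZ| = 31.2, so Z = (-13.97, 27.90). E is determined by |ZE| = 44.3 and |EM| = 57.0 together: it lies at the intersection of circle(Z, 44.3) and circle(M, 57.0). With |ZM| = 73.84, the foot of the radical line on ZM is 28.21 from Z and the perpendicular offset is √(44.3² − 28.21²) = 34.16. Taking the right-of-ZM solution: E = (-0.7549, -14.39).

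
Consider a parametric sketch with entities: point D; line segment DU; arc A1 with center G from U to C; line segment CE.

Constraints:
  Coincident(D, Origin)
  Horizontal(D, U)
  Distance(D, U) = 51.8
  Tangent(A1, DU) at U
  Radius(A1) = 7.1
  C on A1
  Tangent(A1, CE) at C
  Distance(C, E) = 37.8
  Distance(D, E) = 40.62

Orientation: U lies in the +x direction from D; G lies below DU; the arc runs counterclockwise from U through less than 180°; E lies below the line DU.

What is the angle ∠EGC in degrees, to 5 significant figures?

79.362°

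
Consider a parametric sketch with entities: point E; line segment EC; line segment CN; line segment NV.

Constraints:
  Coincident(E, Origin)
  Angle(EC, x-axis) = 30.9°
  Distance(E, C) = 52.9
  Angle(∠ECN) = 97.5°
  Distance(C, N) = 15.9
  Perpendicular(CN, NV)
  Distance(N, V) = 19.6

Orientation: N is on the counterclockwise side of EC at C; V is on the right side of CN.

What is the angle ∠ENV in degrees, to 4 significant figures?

156.5°

∠ECN = 97.5°, so CN runs at 30.9° + (180° − 97.5°) = 113.4° from the x-axis; with |CN| = 15.9, N = C + 15.9·(cos 113.4°, sin 113.4°) = (39.08, 41.76). CN ⟂ NV; with |NV| = 19.6 on the right of CN, V = N + 19.6·(0.9178, 0.3971) = (57.06, 49.54). Then cos ∠ENV = NE·NV / (|NE||NV|), giving 156.5°.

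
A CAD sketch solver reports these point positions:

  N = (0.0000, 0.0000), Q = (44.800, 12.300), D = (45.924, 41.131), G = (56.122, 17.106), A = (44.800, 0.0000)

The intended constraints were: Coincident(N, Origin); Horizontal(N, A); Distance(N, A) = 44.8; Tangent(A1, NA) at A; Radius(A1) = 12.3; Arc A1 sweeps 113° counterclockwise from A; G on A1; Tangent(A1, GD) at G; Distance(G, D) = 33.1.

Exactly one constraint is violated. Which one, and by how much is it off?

Distance(G, D) = 33.1 — off by 7.00.

N = (0.00, 0.00) ✓; N.y = 0.00, A.y = 0.00 ✓; |NA| = 44.80 ✓; ∠(QA, AN) = 90.00° ✓; |QA| = 12.30 ✓; bearing(Q→G) − bearing(Q→A) = 113.0° ✓; |QG| = 12.30 ✓; ∠(QG, GD) = 90.00° ✓; |GD| = 26.10 ✗.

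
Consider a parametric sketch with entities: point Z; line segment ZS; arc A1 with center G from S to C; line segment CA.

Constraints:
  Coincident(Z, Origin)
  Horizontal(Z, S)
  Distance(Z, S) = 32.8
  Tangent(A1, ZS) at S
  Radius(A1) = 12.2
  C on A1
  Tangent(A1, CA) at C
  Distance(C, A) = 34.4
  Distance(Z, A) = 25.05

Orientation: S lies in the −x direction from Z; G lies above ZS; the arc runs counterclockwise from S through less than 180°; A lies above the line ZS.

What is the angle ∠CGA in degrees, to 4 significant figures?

70.47°

Checks: Z = (0.00, 0.00) ✓; ∠(GS, SZ) = 90.00° ✓; |GS| = 12.20 ✓; |GC| = 12.20 ✓; ∠(GC, CA) = 90.00° ✓; |CA| = 34.40 ✓; |ZA| = 25.05 ✓.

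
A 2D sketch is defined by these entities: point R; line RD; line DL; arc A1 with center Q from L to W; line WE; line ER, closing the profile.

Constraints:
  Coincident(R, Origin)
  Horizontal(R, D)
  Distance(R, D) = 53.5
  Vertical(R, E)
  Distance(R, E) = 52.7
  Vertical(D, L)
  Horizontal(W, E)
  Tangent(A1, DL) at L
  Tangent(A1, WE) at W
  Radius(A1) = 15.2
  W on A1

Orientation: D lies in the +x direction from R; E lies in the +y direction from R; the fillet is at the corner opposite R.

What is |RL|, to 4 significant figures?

65.33

The virtual corner opposite R is at (53.50, 52.70). The tangent condition forces QL to be normal to DL and tangency of A1 to WE means the radius QW is perpendicular to WE, with radius 15.2, so the center Q sits 15.2 in from both sides at Q = (38.30, 37.50). That places the tangent points at L = (53.50, 37.50) on DL and W = (38.30, 52.70) on WE. Then |RL| = |L − R| = 65.33.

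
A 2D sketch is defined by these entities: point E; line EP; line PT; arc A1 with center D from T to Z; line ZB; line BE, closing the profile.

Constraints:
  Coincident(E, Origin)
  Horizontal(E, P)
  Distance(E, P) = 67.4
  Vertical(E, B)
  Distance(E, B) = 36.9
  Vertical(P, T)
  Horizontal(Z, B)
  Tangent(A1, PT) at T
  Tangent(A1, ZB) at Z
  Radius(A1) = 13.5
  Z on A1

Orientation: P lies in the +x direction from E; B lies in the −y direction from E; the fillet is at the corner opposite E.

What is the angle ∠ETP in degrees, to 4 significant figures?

70.85°

The virtual corner opposite E is at (67.40, -36.90). A1 meets PT tangentially, so DT is at right angles to PT and tangency of A1 to ZB means the radius DZ is perpendicular to ZB, with radius 13.5, so the center D sits 13.5 in from both sides at D = (53.90, -23.40). That places the tangent points at T = (67.40, -23.40) on PT and Z = (53.90, -36.90) on ZB. Then cos ∠ETP = TE·TP / (|TE||TP|), giving 70.85°.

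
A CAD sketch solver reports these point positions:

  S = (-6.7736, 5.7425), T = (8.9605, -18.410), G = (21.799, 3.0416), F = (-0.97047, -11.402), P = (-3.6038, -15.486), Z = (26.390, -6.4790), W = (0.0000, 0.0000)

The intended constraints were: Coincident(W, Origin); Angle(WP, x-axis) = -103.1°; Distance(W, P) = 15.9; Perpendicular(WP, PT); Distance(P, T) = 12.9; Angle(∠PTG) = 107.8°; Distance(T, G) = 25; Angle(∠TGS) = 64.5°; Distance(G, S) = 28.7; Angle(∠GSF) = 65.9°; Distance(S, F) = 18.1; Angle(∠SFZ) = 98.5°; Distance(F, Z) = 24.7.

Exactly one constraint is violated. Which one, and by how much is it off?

Distance(F, Z) = 24.7 — off by 3.10.

W = (0.00, 0.00) ✓; WP at -103.1° ✓; |WP| = 15.90 ✓; ∠(WP, PT) = 90.00° ✓; |PT| = 12.90 ✓; ∠PTG = 107.8° ✓; |TG| = 25.00 ✓; ∠TGS = 64.50° ✓; |GS| = 28.70 ✓; ∠GSF = 65.90° ✓; |SF| = 18.10 ✓; ∠SFZ = 98.50° ✓; |FZ| = 27.80 ✗.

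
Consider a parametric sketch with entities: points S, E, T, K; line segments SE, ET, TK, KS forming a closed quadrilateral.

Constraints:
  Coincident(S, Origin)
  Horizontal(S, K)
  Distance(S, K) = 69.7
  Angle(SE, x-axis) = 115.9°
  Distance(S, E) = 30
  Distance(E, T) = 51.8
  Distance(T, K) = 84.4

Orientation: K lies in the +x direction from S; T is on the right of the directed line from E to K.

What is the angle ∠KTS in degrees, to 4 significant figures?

49.02°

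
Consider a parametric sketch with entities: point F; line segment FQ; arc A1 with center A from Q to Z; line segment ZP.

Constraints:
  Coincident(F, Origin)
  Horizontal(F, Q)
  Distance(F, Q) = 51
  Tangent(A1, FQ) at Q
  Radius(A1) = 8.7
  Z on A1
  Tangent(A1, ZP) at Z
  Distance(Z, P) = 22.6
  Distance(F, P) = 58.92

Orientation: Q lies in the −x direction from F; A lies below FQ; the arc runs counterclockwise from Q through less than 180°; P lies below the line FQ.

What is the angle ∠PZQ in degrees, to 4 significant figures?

122.0°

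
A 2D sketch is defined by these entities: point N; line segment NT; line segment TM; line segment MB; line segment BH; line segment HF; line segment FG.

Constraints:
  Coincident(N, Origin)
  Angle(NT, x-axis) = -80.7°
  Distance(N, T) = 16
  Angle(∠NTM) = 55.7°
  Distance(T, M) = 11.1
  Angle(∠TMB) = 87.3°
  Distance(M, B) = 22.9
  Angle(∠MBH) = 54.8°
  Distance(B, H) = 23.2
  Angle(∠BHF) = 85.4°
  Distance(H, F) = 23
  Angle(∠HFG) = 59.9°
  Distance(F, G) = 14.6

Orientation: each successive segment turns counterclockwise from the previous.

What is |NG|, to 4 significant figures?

8.052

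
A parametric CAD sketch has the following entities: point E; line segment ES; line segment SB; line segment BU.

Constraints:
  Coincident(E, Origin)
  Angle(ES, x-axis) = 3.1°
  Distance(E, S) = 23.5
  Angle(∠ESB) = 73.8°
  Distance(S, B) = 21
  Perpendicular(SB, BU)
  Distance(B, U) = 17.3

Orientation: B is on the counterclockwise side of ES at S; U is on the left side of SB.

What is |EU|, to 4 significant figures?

15.37

E is at the origin; ES runs at 3.1° with length 23.5, so S = 23.5·(cos 3.1°, sin 3.1°) = (23.47, 1.271). ∠ESB = 73.8°, so SB runs at 3.1° + (180° − 73.8°) = 109.3° from the x-axis; with |SB| = 21.0, B = S + 21.0·(cos 109.3°, sin 109.3°) = (16.52, 21.09). SB ⟂ BU; with |BU| = 17.3 on the left of SB, U = B + 17.3·(-0.9438, -0.3305) = (0.1971, 15.37). Then |EU| = |U − E| = 15.37.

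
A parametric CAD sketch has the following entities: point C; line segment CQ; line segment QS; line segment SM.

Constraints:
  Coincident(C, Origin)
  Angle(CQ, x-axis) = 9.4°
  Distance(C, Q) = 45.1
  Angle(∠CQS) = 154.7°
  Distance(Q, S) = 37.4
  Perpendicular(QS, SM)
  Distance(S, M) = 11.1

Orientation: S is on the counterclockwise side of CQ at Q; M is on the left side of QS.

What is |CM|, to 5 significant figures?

78.600

C is at the origin; CQ runs at 9.4° with length 45.1, so Q = 45.1·(cos 9.4°, sin 9.4°) = (44.494, 7.3660). ∠CQS = 154.7°, so QS runs at 9.4° + (180° − 154.7°) = 34.700° from the x-axis; with |QS| = 37.4, S = Q + 37.4·(cos 34.700°, sin 34.700°) = (75.243, 28.657). QS ⟂ SM; with |SM| = 11.1 on the left of QS, M = S + 11.1·(-0.56928, 0.82214) = (68.924, 37.783). Then |CM| = |M − C| = 78.600.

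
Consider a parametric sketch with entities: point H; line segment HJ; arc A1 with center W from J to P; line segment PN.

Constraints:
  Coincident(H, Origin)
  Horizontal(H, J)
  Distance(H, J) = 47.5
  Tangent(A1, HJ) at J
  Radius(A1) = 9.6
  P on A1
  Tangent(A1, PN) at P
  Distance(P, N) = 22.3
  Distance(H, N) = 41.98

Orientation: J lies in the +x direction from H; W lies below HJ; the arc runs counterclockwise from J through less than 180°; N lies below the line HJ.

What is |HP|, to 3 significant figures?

38.9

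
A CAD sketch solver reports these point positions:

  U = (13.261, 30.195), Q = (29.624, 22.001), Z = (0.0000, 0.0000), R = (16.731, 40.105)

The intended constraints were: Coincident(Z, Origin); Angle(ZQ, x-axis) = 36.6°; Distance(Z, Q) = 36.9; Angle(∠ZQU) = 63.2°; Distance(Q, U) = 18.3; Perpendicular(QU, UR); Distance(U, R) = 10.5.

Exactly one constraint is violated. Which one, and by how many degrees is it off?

Perpendicular(QU, UR) — off by 7.30°.

Z = (0.00, 0.00) ✓; ZQ at 36.60° ✓; |ZQ| = 36.90 ✓; ∠ZQU = 63.20° ✓; |QU| = 18.30 ✓; ∠(QU, UR) = 82.70° ✗; |UR| = 10.50 ✓.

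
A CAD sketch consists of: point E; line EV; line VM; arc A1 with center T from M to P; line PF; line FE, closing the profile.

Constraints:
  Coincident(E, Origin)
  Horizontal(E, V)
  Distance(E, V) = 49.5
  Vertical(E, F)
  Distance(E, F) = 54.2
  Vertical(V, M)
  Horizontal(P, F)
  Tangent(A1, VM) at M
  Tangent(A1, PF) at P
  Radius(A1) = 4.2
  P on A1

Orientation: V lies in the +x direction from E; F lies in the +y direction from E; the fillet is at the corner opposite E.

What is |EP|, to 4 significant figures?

70.64

E is at the origin; EV is horizontal with |EV| = 49.5 and V on the +x side, so V = (49.50, 0.000). EF is vertical with |EF| = 54.2 and F on the +y side, so F = (0.000, 54.20). The virtual corner opposite E is at (49.50, 54.20). The tangent condition forces TM to be normal to VM and the tangent condition forces TP to be normal to PF, with radius 4.2, so the center T sits 4.2 in from both sides at T = (45.30, 50.00). That places the tangent points at M = (49.50, 50.00) on VM and P = (45.30, 54.20) on PF. Then |EP| = |P − E| = 70.64.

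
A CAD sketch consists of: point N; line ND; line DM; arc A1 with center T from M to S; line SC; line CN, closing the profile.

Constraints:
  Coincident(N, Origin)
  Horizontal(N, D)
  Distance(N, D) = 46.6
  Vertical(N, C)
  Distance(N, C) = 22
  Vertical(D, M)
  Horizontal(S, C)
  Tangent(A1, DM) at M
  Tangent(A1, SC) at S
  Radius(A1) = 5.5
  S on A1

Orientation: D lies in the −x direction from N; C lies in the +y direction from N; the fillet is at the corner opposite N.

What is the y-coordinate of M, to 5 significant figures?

16.500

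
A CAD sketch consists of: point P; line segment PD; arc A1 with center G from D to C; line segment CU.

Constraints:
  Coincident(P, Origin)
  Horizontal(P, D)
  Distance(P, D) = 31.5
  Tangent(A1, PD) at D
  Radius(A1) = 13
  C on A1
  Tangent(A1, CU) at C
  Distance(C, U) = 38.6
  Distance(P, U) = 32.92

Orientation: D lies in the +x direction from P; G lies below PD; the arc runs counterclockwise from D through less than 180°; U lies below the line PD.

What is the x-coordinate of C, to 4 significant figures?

21.92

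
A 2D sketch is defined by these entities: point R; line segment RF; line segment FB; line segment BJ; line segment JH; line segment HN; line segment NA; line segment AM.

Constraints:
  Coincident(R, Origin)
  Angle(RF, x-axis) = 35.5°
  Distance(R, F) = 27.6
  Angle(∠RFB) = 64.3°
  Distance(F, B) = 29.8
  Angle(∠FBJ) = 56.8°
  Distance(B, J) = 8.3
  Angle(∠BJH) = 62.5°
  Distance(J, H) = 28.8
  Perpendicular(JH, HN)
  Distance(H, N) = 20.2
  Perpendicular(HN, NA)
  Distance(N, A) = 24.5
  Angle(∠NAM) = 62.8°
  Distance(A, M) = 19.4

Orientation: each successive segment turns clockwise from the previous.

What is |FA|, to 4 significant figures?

41.31

R is at the origin; RF runs at 35.5° with length 27.6, so F = (22.47, 16.03). ∠RFB = 64.3° gives FB at -80.20° from the x-axis; with |FB| = 29.8, B = (27.54, -13.34). ∠FBJ = 56.8° gives BJ at 156.6° from the x-axis; with |BJ| = 8.3, J = (19.92, -10.04). ∠BJH = 62.5° gives JH at 39.10° from the x-axis; with |JH| = 28.8, H = (42.27, 8.122). JH is perpendicular to HN, so HN runs at -50.90°; with |HN| = 20.2, N = (55.01, -7.554). HN is perpendicular to NA, so NA runs at -140.9°; with |NA| = 24.5, A = (36.00, -23.01). Then |FA| = |A − F| = 41.31.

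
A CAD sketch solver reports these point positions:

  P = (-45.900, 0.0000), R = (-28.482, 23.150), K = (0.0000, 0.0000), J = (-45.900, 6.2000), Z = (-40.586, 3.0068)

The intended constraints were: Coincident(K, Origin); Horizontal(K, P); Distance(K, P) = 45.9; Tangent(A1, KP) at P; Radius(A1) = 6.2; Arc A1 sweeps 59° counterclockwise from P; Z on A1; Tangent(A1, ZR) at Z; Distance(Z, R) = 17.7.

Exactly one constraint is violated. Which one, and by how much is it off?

Distance(Z, R) = 17.7 — off by 5.80.

K = (0.00, 0.00) ✓; K.y = 0.00, P.y = 0.00 ✓; |KP| = 45.90 ✓; ∠(JP, PK) = 90.00° ✓; |JP| = 6.200 ✓; bearing(J→Z) − bearing(J→P) = 59.00° ✓; |JZ| = 6.200 ✓; ∠(JZ, ZR) = 90.00° ✓; |ZR| = 23.50 ✗.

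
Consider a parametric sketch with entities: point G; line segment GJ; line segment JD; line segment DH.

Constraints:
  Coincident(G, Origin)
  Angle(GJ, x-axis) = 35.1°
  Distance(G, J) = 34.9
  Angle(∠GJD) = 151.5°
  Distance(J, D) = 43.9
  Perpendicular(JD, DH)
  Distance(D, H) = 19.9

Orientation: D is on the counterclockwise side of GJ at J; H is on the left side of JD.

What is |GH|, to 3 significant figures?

74.6

∠GJD = 151.5°, so JD runs at 35.1° + (180° − 151.5°) = 63.6° from the x-axis; with |JD| = 43.9, D = J + 43.9·(cos 63.6°, sin 63.6°) = (48.1, 59.4). JD is perpendicular to DH; with |DH| = 19.9 on the left of JD, H = D + 19.9·(-0.896, 0.445) = (30.2, 68.2). Then |GH| = |H − G| = 74.6.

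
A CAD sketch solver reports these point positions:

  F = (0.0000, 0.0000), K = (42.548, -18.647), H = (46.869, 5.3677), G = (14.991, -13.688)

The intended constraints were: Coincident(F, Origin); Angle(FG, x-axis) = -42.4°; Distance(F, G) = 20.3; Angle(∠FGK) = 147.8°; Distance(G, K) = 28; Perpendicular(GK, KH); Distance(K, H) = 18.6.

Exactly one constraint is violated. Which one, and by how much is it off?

Distance(K, H) = 18.6 — off by 5.80.

F = (0.00, 0.00) ✓; FG at -42.40° ✓; |FG| = 20.30 ✓; ∠FGK = 147.8° ✓; |GK| = 28.00 ✓; ∠(GK, KH) = 90.00° ✓; |KH| = 24.40 ✗.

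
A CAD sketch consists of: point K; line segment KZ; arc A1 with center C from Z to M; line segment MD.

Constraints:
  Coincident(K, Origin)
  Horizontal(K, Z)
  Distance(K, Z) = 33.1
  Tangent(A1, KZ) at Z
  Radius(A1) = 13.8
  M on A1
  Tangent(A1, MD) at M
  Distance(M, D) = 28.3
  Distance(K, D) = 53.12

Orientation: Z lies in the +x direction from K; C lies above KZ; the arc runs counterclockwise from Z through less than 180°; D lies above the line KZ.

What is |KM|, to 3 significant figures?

49.4

K is at the origin; K and Z share the same y with |KZ| = 33.1 and Z on the +x side, so Z = (33.1, 0.00). A1 meets KZ tangentially, so CZ is at right angles to KZ, so C = Z + (0, 13.8) = (33.1, 13.8). Since CM ⟂ MD (tangency), |CD| = √(13.8² + 28.3²) = 31.5 regardless of where M sits on A1. So D lies on both circle(K, 53.12) and circle(C, 31.5); the above-KZ intersection is D = (28.3, 44.9). M is the foot of the tangent from D: M = (44.4, 21.7).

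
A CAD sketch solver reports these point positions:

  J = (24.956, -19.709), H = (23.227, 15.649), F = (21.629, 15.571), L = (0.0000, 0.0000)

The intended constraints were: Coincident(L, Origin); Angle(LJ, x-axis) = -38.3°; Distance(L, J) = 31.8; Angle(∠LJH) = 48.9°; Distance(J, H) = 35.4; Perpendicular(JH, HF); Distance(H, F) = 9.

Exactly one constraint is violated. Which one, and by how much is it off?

Distance(H, F) = 9 — off by 7.40.

L = (0.00, 0.00) ✓; LJ at -38.30° ✓; |LJ| = 31.80 ✓; ∠LJH = 48.90° ✓; |JH| = 35.40 ✓; ∠(JH, HF) = 89.99° ✓; |HF| = 1.600 ✗.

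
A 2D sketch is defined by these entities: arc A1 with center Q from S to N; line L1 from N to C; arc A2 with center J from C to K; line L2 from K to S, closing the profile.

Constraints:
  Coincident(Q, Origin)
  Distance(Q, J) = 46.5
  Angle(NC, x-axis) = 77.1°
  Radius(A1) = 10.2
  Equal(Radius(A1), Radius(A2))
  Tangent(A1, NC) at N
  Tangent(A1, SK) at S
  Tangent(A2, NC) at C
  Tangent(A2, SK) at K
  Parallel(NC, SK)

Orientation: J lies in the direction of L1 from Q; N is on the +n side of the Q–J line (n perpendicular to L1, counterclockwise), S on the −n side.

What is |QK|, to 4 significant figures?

47.61

The slot axis is L1's direction at 77.1°, so u = (cos 77.1°, sin 77.1°) = (0.2233, 0.9748) and n = (−sin 77.1°, cos 77.1°) = (-0.9748, 0.2233). Q is at the origin and J lies 46.5 along u from Q, so J = 46.5·u = (10.38, 45.33). Tangency of A1 to both parallel lines with radius 10.2 puts N and S at Q ± 10.2·n: N = (-9.943, 2.277), S = (9.943, -2.277). Equal radii place C and K the same way about J: C = J + 10.2·n = (0.4386, 47.60), K = J − 10.2·n = (20.32, 43.05). Then |QK| = |K − Q| = 47.61.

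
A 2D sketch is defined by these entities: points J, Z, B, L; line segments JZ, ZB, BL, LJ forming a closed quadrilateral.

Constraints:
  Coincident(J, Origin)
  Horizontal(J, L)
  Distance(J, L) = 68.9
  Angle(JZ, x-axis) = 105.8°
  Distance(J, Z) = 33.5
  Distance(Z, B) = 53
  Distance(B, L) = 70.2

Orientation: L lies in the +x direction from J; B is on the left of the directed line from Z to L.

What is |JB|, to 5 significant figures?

70.798

Checks: |ZB| = 53.00 ✓; |BL| = 70.20 ✓.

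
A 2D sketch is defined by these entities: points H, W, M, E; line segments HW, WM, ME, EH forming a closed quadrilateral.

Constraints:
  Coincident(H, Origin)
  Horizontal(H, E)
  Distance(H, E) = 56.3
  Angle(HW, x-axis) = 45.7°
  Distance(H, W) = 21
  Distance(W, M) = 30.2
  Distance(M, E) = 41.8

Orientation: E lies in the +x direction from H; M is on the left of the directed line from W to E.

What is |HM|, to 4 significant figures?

51.20

Checks: |WM| = 30.20 ✓; |ME| = 41.80 ✓.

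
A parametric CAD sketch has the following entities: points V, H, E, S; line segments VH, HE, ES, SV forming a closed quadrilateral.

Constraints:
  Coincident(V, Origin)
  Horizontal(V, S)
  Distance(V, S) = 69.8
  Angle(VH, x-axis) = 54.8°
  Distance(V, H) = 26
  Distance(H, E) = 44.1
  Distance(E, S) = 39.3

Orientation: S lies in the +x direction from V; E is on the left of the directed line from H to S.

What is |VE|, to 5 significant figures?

67.240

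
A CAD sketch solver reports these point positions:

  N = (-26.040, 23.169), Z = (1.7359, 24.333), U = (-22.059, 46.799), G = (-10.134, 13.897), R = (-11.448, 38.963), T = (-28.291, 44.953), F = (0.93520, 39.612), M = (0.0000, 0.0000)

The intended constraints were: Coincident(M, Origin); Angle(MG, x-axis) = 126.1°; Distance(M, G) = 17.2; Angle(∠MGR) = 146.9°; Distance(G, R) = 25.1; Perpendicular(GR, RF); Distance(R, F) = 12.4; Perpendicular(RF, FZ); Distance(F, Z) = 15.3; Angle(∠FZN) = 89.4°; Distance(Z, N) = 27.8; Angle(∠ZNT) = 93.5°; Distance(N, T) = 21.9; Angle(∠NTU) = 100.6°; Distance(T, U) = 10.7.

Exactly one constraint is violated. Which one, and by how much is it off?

Distance(T, U) = 10.7 — off by 4.20.

M = (0.00, 0.00) ✓; MG at 126.1° ✓; |MG| = 17.20 ✓; ∠MGR = 146.9° ✓; |GR| = 25.10 ✓; ∠(GR, RF) = 90.00° ✓; |RF| = 12.40 ✓; ∠(RF, FZ) = 90.00° ✓; |FZ| = 15.30 ✓; ∠FZN = 89.40° ✓; |ZN| = 27.80 ✓; ∠ZNT = 93.50° ✓; |NT| = 21.90 ✓; ∠NTU = 100.6° ✓; |TU| = 6.500 ✗.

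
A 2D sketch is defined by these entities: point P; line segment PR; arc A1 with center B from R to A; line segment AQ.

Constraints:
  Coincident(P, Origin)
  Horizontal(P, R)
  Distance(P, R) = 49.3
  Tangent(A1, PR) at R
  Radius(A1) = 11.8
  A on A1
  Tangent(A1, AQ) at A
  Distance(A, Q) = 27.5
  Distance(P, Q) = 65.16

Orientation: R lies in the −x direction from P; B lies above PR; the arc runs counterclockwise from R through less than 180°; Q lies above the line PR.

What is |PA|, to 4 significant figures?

42.05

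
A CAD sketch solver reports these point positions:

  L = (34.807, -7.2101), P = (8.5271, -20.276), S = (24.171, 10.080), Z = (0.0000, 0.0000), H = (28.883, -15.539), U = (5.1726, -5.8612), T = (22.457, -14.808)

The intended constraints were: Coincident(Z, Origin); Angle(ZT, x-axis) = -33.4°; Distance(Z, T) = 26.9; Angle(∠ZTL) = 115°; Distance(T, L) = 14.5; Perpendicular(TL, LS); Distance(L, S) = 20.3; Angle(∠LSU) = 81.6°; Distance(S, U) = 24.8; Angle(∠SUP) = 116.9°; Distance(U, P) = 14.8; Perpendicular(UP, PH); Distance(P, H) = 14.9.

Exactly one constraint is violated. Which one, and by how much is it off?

Distance(P, H) = 14.9 — off by 6.00.

Z = (0.00, 0.00) ✓; ZT at -33.40° ✓; |ZT| = 26.90 ✓; ∠ZTL = 115.0° ✓; |TL| = 14.50 ✓; ∠(TL, LS) = 90.00° ✓; |LS| = 20.30 ✓; ∠LSU = 81.60° ✓; |SU| = 24.80 ✓; ∠SUP = 116.9° ✓; |UP| = 14.80 ✓; ∠(UP, PH) = 90.00° ✓; |PH| = 20.90 ✗.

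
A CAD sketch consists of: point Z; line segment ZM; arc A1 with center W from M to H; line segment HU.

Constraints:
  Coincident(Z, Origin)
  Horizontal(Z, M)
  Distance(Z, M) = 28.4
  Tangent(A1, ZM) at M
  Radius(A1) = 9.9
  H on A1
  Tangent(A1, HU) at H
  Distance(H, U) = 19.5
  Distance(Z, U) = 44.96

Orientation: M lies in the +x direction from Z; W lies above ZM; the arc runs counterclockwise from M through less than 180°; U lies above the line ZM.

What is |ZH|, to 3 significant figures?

40.0

Checks: Z.y = 0.00, M.y = 0.00 ✓; |WH| = 9.900 ✓; ∠(WH, HU) = 90.00° ✓; |HU| = 19.50 ✓; |ZU| = 44.96 ✓.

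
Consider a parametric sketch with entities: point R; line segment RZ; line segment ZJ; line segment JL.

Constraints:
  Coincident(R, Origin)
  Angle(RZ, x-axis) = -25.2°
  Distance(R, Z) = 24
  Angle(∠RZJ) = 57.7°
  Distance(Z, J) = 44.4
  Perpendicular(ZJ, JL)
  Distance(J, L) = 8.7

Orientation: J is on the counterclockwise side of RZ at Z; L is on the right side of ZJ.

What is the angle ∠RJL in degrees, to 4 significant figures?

122.7°

∠RZJ = 57.7°, so ZJ runs at -25.2° + (180° − 57.7°) = 97.10° from the x-axis; with |ZJ| = 44.4, J = Z + 44.4·(cos 97.10°, sin 97.10°) = (16.23, 33.84). ZJ ⟂ JL; with |JL| = 8.7 on the right of ZJ, L = J + 8.7·(0.9923, 0.1236) = (24.86, 34.92). Then cos ∠RJL = JR·JL / (|JR||JL|), giving 122.7°.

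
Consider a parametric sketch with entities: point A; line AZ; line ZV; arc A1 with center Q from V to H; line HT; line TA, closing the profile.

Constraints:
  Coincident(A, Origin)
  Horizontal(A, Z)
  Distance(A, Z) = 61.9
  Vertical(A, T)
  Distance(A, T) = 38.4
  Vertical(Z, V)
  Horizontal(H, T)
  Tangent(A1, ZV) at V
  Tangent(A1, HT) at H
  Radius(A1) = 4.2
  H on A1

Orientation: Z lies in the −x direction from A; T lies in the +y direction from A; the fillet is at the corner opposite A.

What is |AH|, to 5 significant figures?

69.310

The virtual corner opposite A is at (-61.900, 38.400). Since A1 is tangent to ZV there, QV ⟂ ZV and tangency of A1 to HT means the radius QH is perpendicular to HT, with radius 4.2, so the center Q sits 4.2 in from both sides at Q = (-57.700, 34.200). That places the tangent points at V = (-61.900, 34.200) on ZV and H = (-57.700, 38.400) on HT. Then |AH| = |H − A| = 69.310.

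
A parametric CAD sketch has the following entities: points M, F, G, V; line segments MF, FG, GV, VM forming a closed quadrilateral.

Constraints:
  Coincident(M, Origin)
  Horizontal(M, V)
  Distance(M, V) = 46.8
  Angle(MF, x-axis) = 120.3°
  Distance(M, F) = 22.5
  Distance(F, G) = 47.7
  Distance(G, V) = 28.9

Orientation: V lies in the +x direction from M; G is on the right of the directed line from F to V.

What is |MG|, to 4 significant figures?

26.43

Checks: |FG| = 47.70 ✓; |GV| = 28.90 ✓.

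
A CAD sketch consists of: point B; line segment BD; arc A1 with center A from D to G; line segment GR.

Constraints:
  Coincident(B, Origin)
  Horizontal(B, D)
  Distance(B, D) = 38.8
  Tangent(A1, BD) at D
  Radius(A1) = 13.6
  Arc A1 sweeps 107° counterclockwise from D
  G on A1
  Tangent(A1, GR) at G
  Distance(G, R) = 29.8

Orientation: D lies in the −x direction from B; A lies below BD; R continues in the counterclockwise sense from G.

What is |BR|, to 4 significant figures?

63.09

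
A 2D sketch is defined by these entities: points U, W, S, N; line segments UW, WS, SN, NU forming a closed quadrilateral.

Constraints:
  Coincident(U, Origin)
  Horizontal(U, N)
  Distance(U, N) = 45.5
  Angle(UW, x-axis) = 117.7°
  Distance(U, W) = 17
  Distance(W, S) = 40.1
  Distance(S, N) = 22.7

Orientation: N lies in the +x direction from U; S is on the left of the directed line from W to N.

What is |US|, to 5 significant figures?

36.920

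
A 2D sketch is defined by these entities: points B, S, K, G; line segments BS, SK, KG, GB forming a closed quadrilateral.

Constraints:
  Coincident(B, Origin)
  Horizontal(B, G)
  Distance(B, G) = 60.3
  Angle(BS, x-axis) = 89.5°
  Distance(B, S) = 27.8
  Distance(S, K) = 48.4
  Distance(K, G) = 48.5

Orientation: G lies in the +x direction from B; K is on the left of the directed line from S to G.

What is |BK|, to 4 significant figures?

64.43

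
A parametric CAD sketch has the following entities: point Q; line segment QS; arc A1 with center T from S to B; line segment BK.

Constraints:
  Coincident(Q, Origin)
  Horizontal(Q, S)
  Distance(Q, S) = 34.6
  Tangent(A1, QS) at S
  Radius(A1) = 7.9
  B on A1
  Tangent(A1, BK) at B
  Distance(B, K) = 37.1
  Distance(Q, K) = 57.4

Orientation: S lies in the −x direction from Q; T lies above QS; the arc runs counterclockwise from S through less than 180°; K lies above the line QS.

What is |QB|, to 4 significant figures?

28.51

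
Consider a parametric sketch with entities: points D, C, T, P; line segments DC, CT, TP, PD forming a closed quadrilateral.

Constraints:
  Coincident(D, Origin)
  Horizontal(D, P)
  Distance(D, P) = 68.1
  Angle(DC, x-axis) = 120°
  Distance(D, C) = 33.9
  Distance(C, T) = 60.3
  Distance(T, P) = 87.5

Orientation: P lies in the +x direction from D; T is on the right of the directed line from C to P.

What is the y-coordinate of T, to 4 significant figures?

-30.86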